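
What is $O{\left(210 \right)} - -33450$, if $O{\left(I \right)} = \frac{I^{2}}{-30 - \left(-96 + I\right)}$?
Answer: $\frac{132575}{4} \approx 33144.0$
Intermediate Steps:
$O{\left(I \right)} = \frac{I^{2}}{66 - I}$
$O{\left(210 \right)} - -33450 = - \frac{210^{2}}{-66 + 210} - -33450 = \left(-1\right) 44100 \cdot \frac{1}{144} + 33450 = - \frac{1225}{4} + 33450 = \frac{132575}{4}$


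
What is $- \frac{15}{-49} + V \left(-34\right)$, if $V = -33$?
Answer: $\frac{54993}{49} \approx 1122.3$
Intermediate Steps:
$- \frac{15}{-49} + V \left(-34\right) = - \frac{15}{-49} - -1122 = \left(-15\right) \left(- \frac{1}{49}\right) + 1122 = \frac{15}{49} + 1122 = \frac{54993}{49}$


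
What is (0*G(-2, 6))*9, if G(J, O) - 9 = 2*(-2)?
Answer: 0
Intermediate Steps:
G(J, O) = 5 (G(J, O) = 9 + 2*(-2) = 9 - 4 = 5)
(0*G(-2, 6))*9 = (0*5)*9 = 0*9 = 0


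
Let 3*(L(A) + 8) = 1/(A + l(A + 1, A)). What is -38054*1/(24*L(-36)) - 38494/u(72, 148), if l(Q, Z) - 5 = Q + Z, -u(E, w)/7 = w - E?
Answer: 4636738/17143 ≈ 270.47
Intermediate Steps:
u(E, w) = -7*w + 7*E (u(E, w) = -7*(w - E) = -7*w + 7*E)
l(Q, Z) = 5 + Q + Z (l(Q, Z) = 5 + (Q + Z) = 5 + Q + Z)
L(A) = -8 + 1/(3*(6 + 3*A)) (L(A) = -8 + 1/(3*(A + (5 + (A + 1) + A))) = -8 + 1/(3*(A + (5 + (1 + A) + A))) = -8 + 1/(3*(A + (6 + 2*A))) = -8 + 1/(3*(6 + 3*A)))
-38054*1/(24*L(-36)) - 38494/u(72, 148) = -38054*3*(2 - 36)/(8*(-143 - 72*(-36))) - 38494/(-7*148 + 7*72) = -38054*(-51/(4*(-143 + 2592))) - 38494/(-1036 + 504) = -38054/(24*((1/9)*(-1/34)*2449)) - 38494/(-532) = -38054/(24*(-2449/306)) - 38494*(-1/532) = -38054/(-9796/51) + 1013/14 = -38054*(-51/9796) + 1013/14 = 970377/4898 + 1013/14 = 4636738/17143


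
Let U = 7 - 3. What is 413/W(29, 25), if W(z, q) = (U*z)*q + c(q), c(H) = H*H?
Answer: 413/3525 ≈ 0.11716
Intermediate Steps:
U = 4
c(H) = H²
W(z, q) = q² + 4*q*z (W(z, q) = (4*z)*q + q² = 4*q*z + q² = q² + 4*q*z)
413/W(29, 25) = 413/((25*(25 + 4*29))) = 413/((25*(25 + 116))) = 413/((25*141)) = 413/3525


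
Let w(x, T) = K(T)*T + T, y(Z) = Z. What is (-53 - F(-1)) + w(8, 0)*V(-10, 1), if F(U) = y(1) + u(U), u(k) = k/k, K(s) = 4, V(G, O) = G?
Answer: -55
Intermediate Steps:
u(k) = 1
F(U) = 2 (F(U) = 1 + 1 = 2)
w(x, T) = 5*T (w(x, T) = 4*T + T = 5*T)
(-53 - F(-1)) + w(8, 0)*V(-10, 1) = (-53 - 1*2) + (5*0)*(-10) = (-53 - 2) + 0*(-10) = -55 + 0 = -55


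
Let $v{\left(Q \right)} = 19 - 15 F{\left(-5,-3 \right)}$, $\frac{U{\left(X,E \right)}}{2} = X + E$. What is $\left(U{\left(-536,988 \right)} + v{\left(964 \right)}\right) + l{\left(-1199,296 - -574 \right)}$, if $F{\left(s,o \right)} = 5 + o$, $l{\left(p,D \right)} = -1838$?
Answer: $-945$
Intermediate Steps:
$U{\left(X,E \right)} = 2 E + 2 X$ ($U{\left(X,E \right)} = 2 \left(X + E\right) = 2 \left(E + X\right) = 2 E + 2 X$)
$v{\left(Q \right)} = -11$ ($v{\left(Q \right)} = 19 - 15 \left(5 - 3\right) = 19 - 30 = -11$)
$\left(U{\left(-536,988 \right)} + v{\left(964 \right)}\right) + l{\left(-1199,296 - -574 \right)} = \left(\left(2 \cdot 988 + 2 \left(-536\right)\right) - 11\right) - 1838 = \left(\left(1976 - 1072\right) - 11\right) - 1838 = \left(904 - 11\right) - 1838 = 893 - 1838 = -945$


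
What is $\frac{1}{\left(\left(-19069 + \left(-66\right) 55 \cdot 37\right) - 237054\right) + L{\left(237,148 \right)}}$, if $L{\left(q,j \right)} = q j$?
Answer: $- \frac{1}{355357} \approx -2.8141 \cdot 10^{-6}$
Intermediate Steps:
$L{\left(q,j \right)} = j q$
$\frac{1}{\left(\left(-19069 + \left(-66\right) 55 \cdot 37\right) - 237054\right) + L{\left(237,148 \right)}} = \frac{1}{\left(\left(-19069 + \left(-66\right) 55 \cdot 37\right) - 237054\right) + 148 \cdot 237} = \frac{1}{\left(\left(-19069 - 134310\right) - 237054\right) + 35076} = \frac{1}{\left(-153379 - 237054\right) + 35076} = \frac{1}{-390433 + 35076} = \frac{1}{-355357} = - \frac{1}{355357}$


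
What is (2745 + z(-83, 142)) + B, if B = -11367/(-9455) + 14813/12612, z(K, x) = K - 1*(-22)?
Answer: 320340916159/119246460 ≈ 2686.4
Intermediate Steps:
z(K, x) = 22 + K (z(K, x) = K + 22 = 22 + K)
B = 283417519/119246460 (B = -11367*(-1/9455) + 14813*(1/12612) = 11367/9455 + 14813/12612 = 283417519/119246460 ≈ 2.3767)
(2745 + z(-83, 142)) + B = (2745 + (22 - 83)) + 283417519/119246460 = (2745 - 61) + 283417519/119246460 = 2684 + 283417519/119246460 = 320340916159/119246460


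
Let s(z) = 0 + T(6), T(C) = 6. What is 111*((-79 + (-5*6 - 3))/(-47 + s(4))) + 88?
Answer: 16040/41 ≈ 391.22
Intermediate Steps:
s(z) = 6 (s(z) = 0 + 6 = 6)
111*((-79 + (-5*6 - 3))/(-47 + s(4))) + 88 = 111*((-79 + (-5*6 - 3))/(-47 + 6)) + 88 = 111*((-79 + (-30 - 3))/(-41)) + 88 = 111*((-79 - 33)*(-1/41)) + 88 = 111*(-112*(-1/41)) + 88 = 111*(112/41) + 88 = 12432/41 + 88 = 16040/41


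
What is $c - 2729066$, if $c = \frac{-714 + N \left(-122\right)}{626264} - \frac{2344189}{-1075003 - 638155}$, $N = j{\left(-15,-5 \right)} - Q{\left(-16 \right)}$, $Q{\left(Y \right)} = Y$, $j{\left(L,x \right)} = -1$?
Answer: $- \frac{365997990481891881}{134111147714} \approx -2.7291 \cdot 10^{6}$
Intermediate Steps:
$N = 15$ ($N = -1 - -16 = -1 + 16 = 15$)
$c = \frac{182965363243}{134111147714}$ ($c = \frac{-714 + 15 \left(-122\right)}{626264} - \frac{2344189}{-1075003 - 638155} = \left(-714 - 1830\right) \frac{1}{626264} - \frac{2344189}{-1713158} = \left(-2544\right) \frac{1}{626264} - - \frac{2344189}{1713158} = - \frac{318}{78283} + \frac{2344189}{1713158} = \frac{182965363243}{134111147714} \approx 1.3643$)
$c - 2729066 = \frac{182965363243}{134111147714} - 2729066 = - \frac{365997990481891881}{134111147714}$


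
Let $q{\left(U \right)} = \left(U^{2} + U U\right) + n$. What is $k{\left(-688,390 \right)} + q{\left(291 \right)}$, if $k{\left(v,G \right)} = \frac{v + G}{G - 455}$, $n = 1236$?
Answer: $\frac{11089168}{65} \approx 1.706 \cdot 10^{5}$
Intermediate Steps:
$q{\left(U \right)} = 1236 + 2 U^{2}$ ($q{\left(U \right)} = \left(U^{2} + U U\right) + 1236 = \left(U^{2} + U^{2}\right) + 1236 = 2 U^{2} + 1236 = 1236 + 2 U^{2}$)
$k{\left(v,G \right)} = \frac{G + v}{-455 + G}$
$k{\left(-688,390 \right)} + q{\left(291 \right)} = \frac{390 - 688}{-455 + 390} + \left(1236 + 2 \cdot 291^{2}\right) = \frac{1}{-65} \left(-298\right) + \left(1236 + 2 \cdot 84681\right) = \left(- \frac{1}{65}\right) \left(-298\right) + \left(1236 + 169362\right) = \frac{298}{65} + 170598 = \frac{11089168}{65}$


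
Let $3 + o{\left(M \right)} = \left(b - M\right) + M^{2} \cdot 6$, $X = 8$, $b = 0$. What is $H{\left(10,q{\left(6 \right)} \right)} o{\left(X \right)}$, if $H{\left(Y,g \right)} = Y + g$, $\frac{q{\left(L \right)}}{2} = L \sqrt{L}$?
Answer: $3730 + 4476 \sqrt{6} \approx 14694.0$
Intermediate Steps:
$q{\left(L \right)} = 2 L^{\frac{3}{2}}$ ($q{\left(L \right)} = 2 L \sqrt{L} = 2 L^{\frac{3}{2}}$)
$o{\left(M \right)} = -3 - M + 6 M^{2}$ ($o{\left(M \right)} = -3 + \left(\left(0 - M\right) + M^{2} \cdot 6\right) = -3 + \left(- M + 6 M^{2}\right) = -3 - M + 6 M^{2}$)
$H{\left(10,q{\left(6 \right)} \right)} o{\left(X \right)} = \left(10 + 2 \cdot 6^{\frac{3}{2}}\right) \left(-3 - 8 + 6 \cdot 8^{2}\right) = \left(10 + 2 \cdot 6 \sqrt{6}\right) \left(-3 - 8 + 6 \cdot 64\right) = \left(10 + 12 \sqrt{6}\right) \left(-3 - 8 + 384\right) = \left(10 + 12 \sqrt{6}\right) 373 = 3730 + 4476 \sqrt{6}$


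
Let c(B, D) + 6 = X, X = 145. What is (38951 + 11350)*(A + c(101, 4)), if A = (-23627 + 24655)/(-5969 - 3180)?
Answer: 63916625583/9149 ≈ 6.9862e+6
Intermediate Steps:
c(B, D) = 139 (c(B, D) = -6 + 145 = 139)
A = -1028/9149 (A = 1028/(-9149) = 1028*(-1/9149) = -1028/9149 ≈ -0.11236)
(38951 + 11350)*(A + c(101, 4)) = (38951 + 11350)*(-1028/9149 + 139) = 50301*(1270683/9149) = 63916625583/9149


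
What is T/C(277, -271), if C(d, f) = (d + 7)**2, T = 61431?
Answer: 61431/80656 ≈ 0.76164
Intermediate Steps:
C(d, f) = (7 + d)**2
T/C(277, -271) = 61431/((7 + 277)**2) = 61431/(284**2) = 61431/80656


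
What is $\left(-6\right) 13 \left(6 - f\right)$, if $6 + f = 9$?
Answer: $-234$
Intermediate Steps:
$f = 3$ ($f = -6 + 9 = 3$)
$\left(-6\right) 13 \left(6 - f\right) = \left(-6\right) 13 \left(6 - 3\right) = - 78 \left(6 - 3\right) = \left(-78\right) 3 = -234$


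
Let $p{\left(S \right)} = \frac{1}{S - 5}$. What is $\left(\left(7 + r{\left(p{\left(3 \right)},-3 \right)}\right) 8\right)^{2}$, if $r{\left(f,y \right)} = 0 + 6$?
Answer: $10816$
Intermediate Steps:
$p{\left(S \right)} = \frac{1}{-5 + S}$
$r{\left(f,y \right)} = 6$
$\left(\left(7 + r{\left(p{\left(3 \right)},-3 \right)}\right) 8\right)^{2} = \left(\left(7 + 6\right) 8\right)^{2} = \left(13 \cdot 8\right)^{2} = 104^{2} = 10816$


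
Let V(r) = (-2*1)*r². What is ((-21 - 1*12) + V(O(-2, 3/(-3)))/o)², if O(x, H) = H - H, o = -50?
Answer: 1089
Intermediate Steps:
O(x, H) = 0
V(r) = -2*r²
((-21 - 1*12) + V(O(-2, 3/(-3)))/o)² = ((-21 - 1*12) - 2*0²/(-50))² = ((-21 - 12) - 2*0*(-1/50))² = (-33 + 0*(-1/50))² = (-33 + 0)² = (-33)² = 1089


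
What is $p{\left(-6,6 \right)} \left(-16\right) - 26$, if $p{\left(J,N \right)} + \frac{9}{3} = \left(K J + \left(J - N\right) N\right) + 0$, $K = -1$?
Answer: $1078$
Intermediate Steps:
$p{\left(J,N \right)} = -3 - J + N \left(J - N\right)$ ($p{\left(J,N \right)} = -3 + \left(\left(- J + \left(J - N\right) N\right) + 0\right) = -3 + \left(\left(- J + N \left(J - N\right)\right) + 0\right) = -3 - \left(J - N \left(J - N\right)\right) = -3 - J + N \left(J - N\right)$)
$p{\left(-6,6 \right)} \left(-16\right) - 26 = \left(-3 - -6 - 6^{2} - 36\right) \left(-16\right) - 26 = \left(-3 + 6 - 36 - 36\right) \left(-16\right) - 26 = \left(-69\right) \left(-16\right) - 26 = 1104 - 26 = 1078$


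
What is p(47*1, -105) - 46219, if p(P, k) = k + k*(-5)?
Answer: -45799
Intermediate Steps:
p(P, k) = -4*k (p(P, k) = k - 5*k = -4*k)
p(47*1, -105) - 46219 = -4*(-105) - 46219 = 420 - 46219 = -45799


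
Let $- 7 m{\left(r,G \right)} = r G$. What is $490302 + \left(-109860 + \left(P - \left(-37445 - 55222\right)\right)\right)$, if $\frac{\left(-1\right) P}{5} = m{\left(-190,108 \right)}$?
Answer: $\frac{3209163}{7} \approx 4.5845 \cdot 10^{5}$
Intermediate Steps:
$m{\left(r,G \right)} = - \frac{G r}{7}$ ($m{\left(r,G \right)} = - \frac{r G}{7} = - \frac{G r}{7}$)
$P = - \frac{102600}{7}$ ($P = - 5 \left(\left(- \frac{1}{7}\right) 108 \left(-190\right)\right) = \left(-5\right) \frac{20520}{7} = - \frac{102600}{7} \approx -14657.0$)
$490302 + \left(-109860 + \left(P - \left(-37445 - 55222\right)\right)\right) = 490302 - \frac{222951}{7} = \frac{3209163}{7}$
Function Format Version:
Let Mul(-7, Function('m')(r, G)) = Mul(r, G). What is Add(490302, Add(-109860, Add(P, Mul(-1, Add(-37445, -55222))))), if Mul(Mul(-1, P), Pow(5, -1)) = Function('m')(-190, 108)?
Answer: Rational(3209163, 7) ≈ 4.5845e+5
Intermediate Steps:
Function('m')(r, G) = Mul(Rational(-1, 7), G, r) (Function('m')(r, G) = Mul(Rational(-1, 7), Mul(r, G)) = Mul(Rational(-1, 7), Mul(G, r)) = Mul(Rational(-1, 7), G, r))
P = Rational(-102600, 7) (P = Mul(-5, Mul(Rational(-1, 7), 108, -190)) = Mul(-5, Rational(20520, 7)) = Rational(-102600, 7) ≈ -14657.)
Add(490302, Add(-109860, Add(P, Mul(-1, Add(-37445, -55222))))) = Add(490302, Add(-109860, Add(Rational(-102600, 7), Mul(-1, Add(-37445, -55222))))) = Add(490302, Add(-109860, Add(Rational(-102600, 7), Mul(-1, -92667)))) = Add(490302, Add(-109860, Add(Rational(-102600, 7), 92667))) = Add(490302, Add(-109860, Rational(546069, 7))) = Add(490302, Rational(-222951, 7)) = Rational(3209163, 7)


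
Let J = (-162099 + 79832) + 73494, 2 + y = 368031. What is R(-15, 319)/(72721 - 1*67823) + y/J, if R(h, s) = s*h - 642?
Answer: -59684423/1386134 ≈ -43.058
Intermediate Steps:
y = 368029 (y = -2 + 368031 = 368029)
J = -8773 (J = -82267 + 73494 = -8773)
R(h, s) = -642 + h*s (R(h, s) = h*s - 642 = -642 + h*s)
R(-15, 319)/(72721 - 1*67823) + y/J = (-642 - 15*319)/(72721 - 1*67823) + 368029/(-8773) = (-642 - 4785)/(72721 - 67823) + 368029*(-1/8773) = -5427/4898 - 368029/8773 = -59684423/1386134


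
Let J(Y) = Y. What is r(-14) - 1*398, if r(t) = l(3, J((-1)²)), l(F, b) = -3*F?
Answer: -407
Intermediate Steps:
r(t) = -9 (r(t) = -3*3 = -9)
r(-14) - 1*398 = -9 - 1*398 = -9 - 398 = -407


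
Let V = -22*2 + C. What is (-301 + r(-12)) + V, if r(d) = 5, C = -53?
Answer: -393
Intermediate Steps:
V = -97 (V = -22*2 - 53 = -44 - 53 = -97)
(-301 + r(-12)) + V = (-301 + 5) - 97 = -296 - 97 = -393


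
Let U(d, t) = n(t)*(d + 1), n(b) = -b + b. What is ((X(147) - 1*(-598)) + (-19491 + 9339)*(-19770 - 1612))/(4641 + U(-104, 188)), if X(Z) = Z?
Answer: 217070809/4641 ≈ 46772.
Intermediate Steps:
n(b) = 0
U(d, t) = 0 (U(d, t) = 0*(d + 1) = 0*(1 + d) = 0)
((X(147) - 1*(-598)) + (-19491 + 9339)*(-19770 - 1612))/(4641 + U(-104, 188)) = ((147 - 1*(-598)) + (-19491 + 9339)*(-19770 - 1612))/(4641 + 0) = ((147 + 598) - 10152*(-21382))/4641 = (745 + 217070064)*(1/4641) = 217070809*(1/4641) = 217070809/4641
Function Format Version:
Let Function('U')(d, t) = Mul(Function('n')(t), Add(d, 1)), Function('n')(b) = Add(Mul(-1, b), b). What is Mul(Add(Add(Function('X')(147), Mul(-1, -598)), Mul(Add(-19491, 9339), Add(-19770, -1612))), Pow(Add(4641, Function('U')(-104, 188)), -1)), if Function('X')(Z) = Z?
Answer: Rational(217070809, 4641) ≈ 46772.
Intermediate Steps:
Function('n')(b) = 0
Function('U')(d, t) = 0 (Function('U')(d, t) = Mul(0, Add(d, 1)) = Mul(0, Add(1, d)) = 0)
Mul(Add(Add(Function('X')(147), Mul(-1, -598)), Mul(Add(-19491, 9339), Add(-19770, -1612))), Pow(Add(4641, Function('U')(-104, 188)), -1)) = Mul(Add(Add(147, Mul(-1, -598)), Mul(Add(-19491, 9339), Add(-19770, -1612))), Pow(Add(4641, 0), -1)) = Mul(Add(Add(147, 598), Mul(-10152, -21382)), Pow(4641, -1)) = Mul(Add(745, 217070064), Rational(1, 4641)) = Mul(217070809, Rational(1, 4641)) = Rational(217070809, 4641)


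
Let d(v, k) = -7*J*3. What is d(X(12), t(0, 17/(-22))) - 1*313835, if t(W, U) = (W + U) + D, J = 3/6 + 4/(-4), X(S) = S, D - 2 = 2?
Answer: -627649/2 ≈ -3.1382e+5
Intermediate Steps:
D = 4 (D = 2 + 2 = 4)
J = -½ (J = 3*(⅙) + 4*(-¼) = ½ - 1 = -½ ≈ -0.50000)
t(W, U) = 4 + U + W (t(W, U) = (W + U) + 4 = (U + W) + 4 = 4 + U + W)
d(v, k) = 21/2 (d(v, k) = -7*(-½)*3 = (7/2)*3 = 21/2)
d(X(12), t(0, 17/(-22))) - 1*313835 = 21/2 - 1*313835 = 21/2 - 313835 = -627649/2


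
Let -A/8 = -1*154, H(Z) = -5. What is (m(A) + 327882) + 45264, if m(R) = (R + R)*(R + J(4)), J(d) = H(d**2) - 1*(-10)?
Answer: 3421114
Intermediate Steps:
J(d) = 5 (J(d) = -5 - 1*(-10) = -5 + 10 = 5)
A = 1232 (A = -(-8)*154 = -8*(-154) = 1232)
m(R) = 2*R*(5 + R) (m(R) = (R + R)*(R + 5) = (2*R)*(5 + R) = 2*R*(5 + R))
(m(A) + 327882) + 45264 = (2*1232*(5 + 1232) + 327882) + 45264 = (2*1232*1237 + 327882) + 45264 = (3047968 + 327882) + 45264 = 3375850 + 45264 = 3421114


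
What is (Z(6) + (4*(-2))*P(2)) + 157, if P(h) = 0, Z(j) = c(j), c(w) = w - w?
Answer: 157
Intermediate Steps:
c(w) = 0
Z(j) = 0
(Z(6) + (4*(-2))*P(2)) + 157 = (0 + (4*(-2))*0) + 157 = (0 - 8*0) + 157 = (0 + 0) + 157 = 0 + 157 = 157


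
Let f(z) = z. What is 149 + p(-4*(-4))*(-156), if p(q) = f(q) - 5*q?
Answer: 10133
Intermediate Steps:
p(q) = -4*q (p(q) = q - 5*q = -4*q)
149 + p(-4*(-4))*(-156) = 149 - (-16)*(-4)*(-156) = 149 - 4*16*(-156) = 149 - 64*(-156) = 149 + 9984 = 10133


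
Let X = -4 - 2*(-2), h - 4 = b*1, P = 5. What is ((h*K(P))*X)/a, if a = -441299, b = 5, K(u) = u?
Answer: 0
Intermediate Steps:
h = 9 (h = 4 + 5*1 = 4 + 5 = 9)
X = 0 (X = -4 + 4 = 0)
((h*K(P))*X)/a = ((9*5)*0)/(-441299) = (45*0)*(-1/441299) = 0*(-1/441299) = 0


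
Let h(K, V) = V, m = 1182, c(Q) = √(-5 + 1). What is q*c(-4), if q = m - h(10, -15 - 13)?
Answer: 2420*I ≈ 2420.0*I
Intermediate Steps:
c(Q) = 2*I (c(Q) = √(-4) = 2*I)
q = 1210 (q = 1182 - (-15 - 13) = 1182 - 1*(-28) = 1182 + 28 = 1210)
q*c(-4) = 1210*(2*I) = 2420*I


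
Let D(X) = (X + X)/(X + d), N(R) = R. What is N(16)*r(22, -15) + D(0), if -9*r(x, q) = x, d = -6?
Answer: -352/9 ≈ -39.111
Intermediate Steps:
D(X) = 2*X/(-6 + X) (D(X) = (X + X)/(X - 6) = (2*X)/(-6 + X) = 2*X/(-6 + X))
r(x, q) = -x/9
N(16)*r(22, -15) + D(0) = 16*(-⅑*22) + 2*0/(-6 + 0) = 16*(-22/9) + 2*0/(-6) = -352/9 + 2*0*(-⅙) = -352/9 + 0 = -352/9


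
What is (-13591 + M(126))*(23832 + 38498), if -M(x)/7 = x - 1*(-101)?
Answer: -946169400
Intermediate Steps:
M(x) = -707 - 7*x (M(x) = -7*(x - 1*(-101)) = -7*(x + 101) = -7*(101 + x) = -707 - 7*x)
(-13591 + M(126))*(23832 + 38498) = (-13591 + (-707 - 7*126))*(23832 + 38498) = (-13591 + (-707 - 882))*62330 = (-13591 - 1589)*62330 = -15180*62330 = -946169400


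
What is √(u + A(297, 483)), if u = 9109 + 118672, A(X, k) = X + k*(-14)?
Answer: 2*√30329 ≈ 348.30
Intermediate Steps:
A(X, k) = X - 14*k
u = 127781
√(u + A(297, 483)) = √(127781 + (297 - 14*483)) = √(127781 + (297 - 6762)) = √(127781 - 6465) = √121316 = 2*√30329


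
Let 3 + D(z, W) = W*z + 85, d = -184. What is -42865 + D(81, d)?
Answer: -57687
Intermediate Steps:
D(z, W) = 82 + W*z (D(z, W) = -3 + (W*z + 85) = -3 + (85 + W*z) = 82 + W*z)
-42865 + D(81, d) = -42865 + (82 - 184*81) = -42865 + (82 - 14904) = -42865 - 14822 = -57687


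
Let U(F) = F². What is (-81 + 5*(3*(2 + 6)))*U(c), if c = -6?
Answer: 1404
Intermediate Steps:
(-81 + 5*(3*(2 + 6)))*U(c) = (-81 + 5*(3*(2 + 6)))*(-6)² = (-81 + 5*(3*8))*36 = (-81 + 5*24)*36 = (-81 + 120)*36 = 39*36 = 1404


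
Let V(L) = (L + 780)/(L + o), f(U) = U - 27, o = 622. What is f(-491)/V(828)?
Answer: -187775/402 ≈ -467.10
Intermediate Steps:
f(U) = -27 + U
V(L) = (780 + L)/(622 + L) (V(L) = (L + 780)/(L + 622) = (780 + L)/(622 + L))
f(-491)/V(828) = (-27 - 491)/(((780 + 828)/(622 + 828))) = -518/(1608/1450) = -518/((1/1450)*1608) = -518/804/725 = -518*725/804 = -187775/402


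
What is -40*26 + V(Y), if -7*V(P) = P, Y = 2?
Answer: -7282/7 ≈ -1040.3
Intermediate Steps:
V(P) = -P/7
-40*26 + V(Y) = -40*26 - 1/7*2 = -1040 - 2/7 = -7282/7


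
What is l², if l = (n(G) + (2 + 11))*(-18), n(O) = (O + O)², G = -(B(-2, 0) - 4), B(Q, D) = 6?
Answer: 272484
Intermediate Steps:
G = -2 (G = -(6 - 4) = -1*2 = -2)
n(O) = 4*O² (n(O) = (2*O)² = 4*O²)
l = -522 (l = (4*(-2)² + (2 + 11))*(-18) = (4*4 + 13)*(-18) = (16 + 13)*(-18) = 29*(-18) = -522)
l² = (-522)² = 272484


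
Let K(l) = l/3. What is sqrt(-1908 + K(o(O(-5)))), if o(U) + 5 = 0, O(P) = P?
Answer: I*sqrt(17187)/3 ≈ 43.7*I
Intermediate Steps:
o(U) = -5 (o(U) = -5 + 0 = -5)
K(l) = l/3 (K(l) = l*(1/3) = l/3)
sqrt(-1908 + K(o(O(-5)))) = sqrt(-1908 + (1/3)*(-5)) = sqrt(-1908 - 5/3) = sqrt(-5729/3) = I*sqrt(17187)/3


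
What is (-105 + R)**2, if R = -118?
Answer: 49729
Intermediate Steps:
(-105 + R)**2 = (-105 - 118)**2 = (-223)**2 = 49729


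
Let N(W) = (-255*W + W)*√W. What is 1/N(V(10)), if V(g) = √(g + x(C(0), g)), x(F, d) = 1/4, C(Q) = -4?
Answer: -√2*41^(¼)/5207 ≈ -0.00068726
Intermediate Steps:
x(F, d) = ¼
V(g) = √(¼ + g) (V(g) = √(g + ¼) = √(¼ + g))
N(W) = -254*W^(3/2) (N(W) = (-254*W)*√W = -254*W^(3/2))
1/N(V(10)) = 1/(-254*√2*(1 + 4*10)^(¾)/4) = 1/(-254*√2*(1 + 40)^(¾)/4) = 1/(-254*√2*41^(¾)/4) = 1/(-127*√2*41^(¾)/2) = -√2*41^(¼)/5207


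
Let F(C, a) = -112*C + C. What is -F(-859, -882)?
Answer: -95349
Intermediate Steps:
F(C, a) = -111*C (F(C, a) = -112*C + C = -111*C)
-F(-859, -882) = -(-111)*(-859) = -1*95349 = -95349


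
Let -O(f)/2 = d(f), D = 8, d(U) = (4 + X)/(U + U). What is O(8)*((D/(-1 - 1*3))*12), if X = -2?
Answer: 6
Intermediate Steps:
d(U) = 1/U (d(U) = (4 - 2)/(U + U) = 2/((2*U)) = 2*(1/(2*U)) = 1/U)
O(f) = -2/f
O(8)*((D/(-1 - 1*3))*12) = (-2/8)*((8/(-1 - 1*3))*12) = (-2*⅛)*((8/(-1 - 3))*12) = -8/(-4)*12/4 = -8*(-¼)*12/4 = -(-1)*12/2 = -¼*(-24) = 6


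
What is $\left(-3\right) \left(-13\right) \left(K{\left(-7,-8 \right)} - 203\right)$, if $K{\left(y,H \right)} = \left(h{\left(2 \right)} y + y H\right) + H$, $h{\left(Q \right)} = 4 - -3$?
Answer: $-7956$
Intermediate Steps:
$h{\left(Q \right)} = 7$ ($h{\left(Q \right)} = 4 + 3 = 7$)
$K{\left(y,H \right)} = H + 7 y + H y$ ($K{\left(y,H \right)} = \left(7 y + y H\right) + H = \left(7 y + H y\right) + H = H + 7 y + H y$)
$\left(-3\right) \left(-13\right) \left(K{\left(-7,-8 \right)} - 203\right) = \left(-3\right) \left(-13\right) \left(\left(-8 + 7 \left(-7\right) - -56\right) - 203\right) = 39 \left(\left(-8 - 49 + 56\right) - 203\right) = 39 \left(-1 - 203\right) = 39 \left(-204\right) = -7956$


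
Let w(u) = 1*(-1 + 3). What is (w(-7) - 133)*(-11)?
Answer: 1441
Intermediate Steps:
w(u) = 2 (w(u) = 1*2 = 2)
(w(-7) - 133)*(-11) = (2 - 133)*(-11) = -131*(-11) = 1441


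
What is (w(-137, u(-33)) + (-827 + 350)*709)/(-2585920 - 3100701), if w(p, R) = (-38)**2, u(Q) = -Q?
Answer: 336749/5686621 ≈ 0.059218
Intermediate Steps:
w(p, R) = 1444
(w(-137, u(-33)) + (-827 + 350)*709)/(-2585920 - 3100701) = (1444 + (-827 + 350)*709)/(-2585920 - 3100701) = (1444 - 477*709)/(-5686621) = (1444 - 338193)*(-1/5686621) = -336749*(-1/5686621) = 336749/5686621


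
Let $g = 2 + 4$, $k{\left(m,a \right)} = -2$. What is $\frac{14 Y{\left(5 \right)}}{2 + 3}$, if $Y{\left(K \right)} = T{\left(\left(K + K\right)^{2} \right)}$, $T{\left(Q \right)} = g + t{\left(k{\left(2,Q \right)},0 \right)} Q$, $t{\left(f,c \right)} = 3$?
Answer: $\frac{4284}{5} \approx 856.8$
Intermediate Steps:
$g = 6$
$T{\left(Q \right)} = 6 + 3 Q$
$Y{\left(K \right)} = 6 + 12 K^{2}$ ($Y{\left(K \right)} = 6 + 3 \left(K + K\right)^{2} = 6 + 3 \left(2 K\right)^{2} = 6 + 3 \cdot 4 K^{2} = 6 + 12 K^{2}$)
$\frac{14 Y{\left(5 \right)}}{2 + 3} = \frac{14 \left(6 + 12 \cdot 5^{2}\right)}{2 + 3} = \frac{14 \left(6 + 12 \cdot 25\right)}{5} = 14 \left(6 + 300\right) \frac{1}{5} = 14 \cdot 306 \cdot \frac{1}{5} = 4284 \cdot \frac{1}{5} = \frac{4284}{5}$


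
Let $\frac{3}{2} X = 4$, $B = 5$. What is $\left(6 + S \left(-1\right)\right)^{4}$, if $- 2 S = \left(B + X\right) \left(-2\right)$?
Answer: $\frac{625}{81} \approx 7.716$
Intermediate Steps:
$X = \frac{8}{3}$ ($X = \frac{2}{3} \cdot 4 = \frac{8}{3} \approx 2.6667$)
$S = \frac{23}{3}$ ($S = - \frac{\left(5 + \frac{8}{3}\right) \left(-2\right)}{2} = - \frac{\frac{23}{3} \left(-2\right)}{2} = \left(- \frac{1}{2}\right) \left(- \frac{46}{3}\right) = \frac{23}{3} \approx 7.6667$)
$\left(6 + S \left(-1\right)\right)^{4} = \left(6 + \frac{23}{3} \left(-1\right)\right)^{4} = \left(6 - \frac{23}{3}\right)^{4} = \left(- \frac{5}{3}\right)^{4} = \frac{625}{81}$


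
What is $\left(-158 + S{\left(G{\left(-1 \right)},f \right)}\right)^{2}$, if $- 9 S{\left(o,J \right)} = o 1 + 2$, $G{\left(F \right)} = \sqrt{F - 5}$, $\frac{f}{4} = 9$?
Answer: $\frac{\left(1424 + i \sqrt{6}\right)^{2}}{81} \approx 25034.0 + 86.125 i$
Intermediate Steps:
$f = 36$ ($f = 4 \cdot 9 = 36$)
$G{\left(F \right)} = \sqrt{-5 + F}$
$S{\left(o,J \right)} = - \frac{2}{9} - \frac{o}{9}$ ($S{\left(o,J \right)} = - \frac{o 1 + 2}{9} = - \frac{o + 2}{9} = - \frac{2 + o}{9} = - \frac{2}{9} - \frac{o}{9}$)
$\left(-158 + S{\left(G{\left(-1 \right)},f \right)}\right)^{2} = \left(-158 - \left(\frac{2}{9} + \frac{\sqrt{-5 - 1}}{9}\right)\right)^{2} = \left(-158 - \left(\frac{2}{9} + \frac{\sqrt{-6}}{9}\right)\right)^{2} = \left(-158 - \left(\frac{2}{9} + \frac{i \sqrt{6}}{9}\right)\right)^{2} = \left(- \frac{1424}{9} - \frac{i \sqrt{6}}{9}\right)^{2}$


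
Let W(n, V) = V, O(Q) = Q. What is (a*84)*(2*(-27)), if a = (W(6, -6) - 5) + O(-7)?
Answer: 81648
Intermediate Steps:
a = -18 (a = (-6 - 5) - 7 = -11 - 7 = -18)
(a*84)*(2*(-27)) = (-18*84)*(2*(-27)) = -1512*(-54) = 81648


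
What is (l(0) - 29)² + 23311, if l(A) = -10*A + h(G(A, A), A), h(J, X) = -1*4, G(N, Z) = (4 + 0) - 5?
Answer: 24400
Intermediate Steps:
G(N, Z) = -1 (G(N, Z) = 4 - 5 = -1)
h(J, X) = -4
l(A) = -4 - 10*A (l(A) = -10*A - 4 = -4 - 10*A)
(l(0) - 29)² + 23311 = ((-4 - 10*0) - 29)² + 23311 = ((-4 + 0) - 29)² + 23311 = (-4 - 29)² + 23311 = (-33)² + 23311 = 1089 + 23311 = 24400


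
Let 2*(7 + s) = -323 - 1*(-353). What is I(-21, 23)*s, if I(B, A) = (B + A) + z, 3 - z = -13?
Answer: 144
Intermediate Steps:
z = 16 (z = 3 - 1*(-13) = 3 + 13 = 16)
I(B, A) = 16 + A + B (I(B, A) = (B + A) + 16 = (A + B) + 16 = 16 + A + B)
s = 8 (s = -7 + (-323 - 1*(-353))/2 = -7 + (-323 + 353)/2 = -7 + (½)*30 = -7 + 15 = 8)
I(-21, 23)*s = (16 + 23 - 21)*8 = 18*8 = 144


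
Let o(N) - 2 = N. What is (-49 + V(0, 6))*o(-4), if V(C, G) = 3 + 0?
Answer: 92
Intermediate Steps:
V(C, G) = 3
o(N) = 2 + N
(-49 + V(0, 6))*o(-4) = (-49 + 3)*(2 - 4) = -46*(-2) = 92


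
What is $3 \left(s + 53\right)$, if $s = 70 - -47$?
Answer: $510$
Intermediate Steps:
$s = 117$ ($s = 70 + 47 = 117$)
$3 \left(s + 53\right) = 3 \left(117 + 53\right) = 3 \cdot 170 = 510$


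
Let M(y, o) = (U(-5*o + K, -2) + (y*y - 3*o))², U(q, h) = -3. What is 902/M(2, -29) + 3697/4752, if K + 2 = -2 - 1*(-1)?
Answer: 8501/9504 ≈ 0.89447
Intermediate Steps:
K = -3 (K = -2 + (-2 - 1*(-1)) = -2 + (-2 + 1) = -2 - 1 = -3)
M(y, o) = (-3 + y² - 3*o)² (M(y, o) = (-3 + (y*y - 3*o))² = (-3 + (y² - 3*o))² = (-3 + y² - 3*o)²)
902/M(2, -29) + 3697/4752 = 902/((3 - 1*2² + 3*(-29))²) + 3697/4752 = 902/((3 - 1*4 - 87)²) + 3697*(1/4752) = 902/((3 - 4 - 87)²) + 3697/4752 = 902/((-88)²) + 3697/4752 = 902/7744 + 3697/4752 = 902*(1/7744) + 3697/4752 = 41/352 + 3697/4752 = 8501/9504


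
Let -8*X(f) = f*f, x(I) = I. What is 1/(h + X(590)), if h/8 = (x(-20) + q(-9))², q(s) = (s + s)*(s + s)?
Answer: 2/1391631 ≈ 1.4372e-6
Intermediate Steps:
X(f) = -f²/8 (X(f) = -f*f/8 = -f²/8)
q(s) = 4*s² (q(s) = (2*s)*(2*s) = 4*s²)
h = 739328 (h = 8*(-20 + 4*(-9)²)² = 8*(-20 + 4*81)² = 8*(-20 + 324)² = 8*304² = 8*92416 = 739328)
1/(h + X(590)) = 1/(739328 - ⅛*590²) = 1/(739328 - ⅛*348100) = 1/(739328 - 87025/2) = 1/(1391631/2) = 2/1391631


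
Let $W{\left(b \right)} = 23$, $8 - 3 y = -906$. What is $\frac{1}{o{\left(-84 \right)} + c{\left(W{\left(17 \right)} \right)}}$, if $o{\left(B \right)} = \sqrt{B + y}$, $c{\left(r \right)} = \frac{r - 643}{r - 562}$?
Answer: $- \frac{501270}{95585851} + \frac{290521 \sqrt{1986}}{191171702} \approx 0.06248$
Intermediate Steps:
$y = \frac{914}{3}$ ($y = \frac{8}{3} - -302 = \frac{8}{3} + 302 = \frac{914}{3} \approx 304.67$)
$c{\left(r \right)} = \frac{-643 + r}{-562 + r}$
$o{\left(B \right)} = \sqrt{\frac{914}{3} + B}$ ($o{\left(B \right)} = \sqrt{B + \frac{914}{3}} = \sqrt{\frac{914}{3} + B}$)
$\frac{1}{o{\left(-84 \right)} + c{\left(W{\left(17 \right)} \right)}} = \frac{1}{\frac{\sqrt{2742 + 9 \left(-84\right)}}{3} + \frac{-643 + 23}{-562 + 23}} = \frac{1}{\frac{\sqrt{2742 - 756}}{3} + \frac{1}{-539} \left(-620\right)} = \frac{1}{\frac{\sqrt{1986}}{3} - - \frac{620}{539}} = \frac{1}{\frac{\sqrt{1986}}{3} + \frac{620}{539}} = \frac{1}{\frac{620}{539} + \frac{\sqrt{1986}}{3}}$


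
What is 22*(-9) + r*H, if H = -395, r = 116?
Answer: -46018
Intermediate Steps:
22*(-9) + r*H = 22*(-9) + 116*(-395) = -198 - 45820 = -46018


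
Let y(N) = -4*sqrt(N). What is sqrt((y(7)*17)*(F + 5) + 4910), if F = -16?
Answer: sqrt(4910 + 748*sqrt(7)) ≈ 83.000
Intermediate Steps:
sqrt((y(7)*17)*(F + 5) + 4910) = sqrt((-4*sqrt(7)*17)*(-16 + 5) + 4910) = sqrt(-68*sqrt(7)*(-11) + 4910) = sqrt(748*sqrt(7) + 4910) = sqrt(4910 + 748*sqrt(7))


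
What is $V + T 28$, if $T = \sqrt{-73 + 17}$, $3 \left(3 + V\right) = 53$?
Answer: $\frac{44}{3} + 56 i \sqrt{14} \approx 14.667 + 209.53 i$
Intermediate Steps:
$V = \frac{44}{3}$ ($V = -3 + \frac{1}{3} \cdot 53 = -3 + \frac{53}{3} = \frac{44}{3} \approx 14.667$)
$T = 2 i \sqrt{14}$ ($T = \sqrt{-56} = 2 i \sqrt{14} \approx 7.4833 i$)
$V + T 28 = \frac{44}{3} + 2 i \sqrt{14} \cdot 28 = \frac{44}{3} + 56 i \sqrt{14}$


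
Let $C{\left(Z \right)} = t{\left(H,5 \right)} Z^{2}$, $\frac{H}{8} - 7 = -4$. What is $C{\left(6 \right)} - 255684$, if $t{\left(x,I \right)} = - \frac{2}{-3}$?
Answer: $-255660$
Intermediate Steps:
$H = 24$ ($H = 56 + 8 \left(-4\right) = 56 - 32 = 24$)
$t{\left(x,I \right)} = \frac{2}{3}$ ($t{\left(x,I \right)} = \left(-2\right) \left(- \frac{1}{3}\right) = \frac{2}{3}$)
$C{\left(Z \right)} = \frac{2 Z^{2}}{3}$
$C{\left(6 \right)} - 255684 = \frac{2 \cdot 6^{2}}{3} - 255684 = \frac{2}{3} \cdot 36 - 255684 = 24 - 255684 = -255660$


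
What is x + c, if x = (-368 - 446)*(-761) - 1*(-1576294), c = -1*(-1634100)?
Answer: 3829848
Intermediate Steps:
c = 1634100
x = 2195748 (x = -814*(-761) + 1576294 = 619454 + 1576294 = 2195748)
x + c = 2195748 + 1634100 = 3829848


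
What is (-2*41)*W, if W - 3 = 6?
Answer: -738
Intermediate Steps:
W = 9 (W = 3 + 6 = 9)
(-2*41)*W = -2*41*9 = -82*9 = -738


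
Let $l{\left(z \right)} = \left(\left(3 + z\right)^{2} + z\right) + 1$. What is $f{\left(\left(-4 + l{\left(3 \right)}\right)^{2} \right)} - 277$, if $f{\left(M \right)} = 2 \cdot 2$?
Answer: $-273$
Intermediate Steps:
$l{\left(z \right)} = 1 + z + \left(3 + z\right)^{2}$ ($l{\left(z \right)} = \left(z + \left(3 + z\right)^{2}\right) + 1 = 1 + z + \left(3 + z\right)^{2}$)
$f{\left(M \right)} = 4$
$f{\left(\left(-4 + l{\left(3 \right)}\right)^{2} \right)} - 277 = 4 - 277 = -273$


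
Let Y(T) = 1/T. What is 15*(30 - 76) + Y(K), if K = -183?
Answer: -126271/183 ≈ -690.01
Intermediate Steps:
15*(30 - 76) + Y(K) = 15*(30 - 76) + 1/(-183) = 15*(-46) - 1/183 = -690 - 1/183 = -126271/183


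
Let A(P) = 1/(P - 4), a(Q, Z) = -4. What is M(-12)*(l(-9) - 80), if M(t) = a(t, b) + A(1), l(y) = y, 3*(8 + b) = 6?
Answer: 1157/3 ≈ 385.67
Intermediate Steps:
b = -6 (b = -8 + (1/3)*6 = -8 + 2 = -6)
A(P) = 1/(-4 + P)
M(t) = -13/3 (M(t) = -4 + 1/(-4 + 1) = -4 + 1/(-3) = -4 - 1/3 = -13/3)
M(-12)*(l(-9) - 80) = -13*(-9 - 80)/3 = -13/3*(-89) = 1157/3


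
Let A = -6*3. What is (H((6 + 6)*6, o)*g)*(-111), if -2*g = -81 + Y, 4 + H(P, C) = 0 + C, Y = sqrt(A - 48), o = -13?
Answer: 152847/2 - 1887*I*sqrt(66)/2 ≈ 76424.0 - 7665.0*I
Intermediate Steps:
A = -18
Y = I*sqrt(66) (Y = sqrt(-18 - 48) = sqrt(-66) = I*sqrt(66) ≈ 8.124*I)
H(P, C) = -4 + C (H(P, C) = -4 + (0 + C) = -4 + C)
g = 81/2 - I*sqrt(66)/2 (g = -(-81 + I*sqrt(66))/2 = 81/2 - I*sqrt(66)/2 ≈ 40.5 - 4.062*I)
(H((6 + 6)*6, o)*g)*(-111) = ((-4 - 13)*(81/2 - I*sqrt(66)/2))*(-111) = -17*(81/2 - I*sqrt(66)/2)*(-111) = (-1377/2 + 17*I*sqrt(66)/2)*(-111) = 152847/2 - 1887*I*sqrt(66)/2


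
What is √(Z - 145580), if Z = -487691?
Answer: I*√633271 ≈ 795.78*I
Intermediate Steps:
√(Z - 145580) = √(-487691 - 145580) = √(-633271) = I*√633271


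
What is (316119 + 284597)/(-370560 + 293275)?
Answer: -600716/77285 ≈ -7.7727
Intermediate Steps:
(316119 + 284597)/(-370560 + 293275) = 600716/(-77285) = 600716*(-1/77285) = -600716/77285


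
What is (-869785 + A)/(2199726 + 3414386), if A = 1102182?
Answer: 232397/5614112 ≈ 0.041395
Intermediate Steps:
(-869785 + A)/(2199726 + 3414386) = (-869785 + 1102182)/(2199726 + 3414386) = 232397/5614112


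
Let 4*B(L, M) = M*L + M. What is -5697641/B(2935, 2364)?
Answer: -5697641/1735176 ≈ -3.2836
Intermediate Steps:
B(L, M) = M/4 + L*M/4 (B(L, M) = (M*L + M)/4 = (L*M + M)/4 = (M + L*M)/4 = M/4 + L*M/4)
-5697641/B(2935, 2364) = -5697641*1/(591*(1 + 2935)) = -5697641/((¼)*2364*2936) = -5697641/1735176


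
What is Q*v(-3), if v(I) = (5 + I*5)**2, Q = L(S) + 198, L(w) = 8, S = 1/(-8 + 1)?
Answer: 20600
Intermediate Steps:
S = -1/7 (S = 1/(-7) = -1/7 ≈ -0.14286)
Q = 206 (Q = 8 + 198 = 206)
v(I) = (5 + 5*I)**2
Q*v(-3) = 206*(25*(1 - 3)**2) = 206*(25*(-2)**2) = 206*(25*4) = 206*100 = 20600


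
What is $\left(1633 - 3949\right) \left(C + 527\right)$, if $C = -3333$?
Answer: $6498696$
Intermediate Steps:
$\left(1633 - 3949\right) \left(C + 527\right) = \left(1633 - 3949\right) \left(-3333 + 527\right) = \left(-2316\right) \left(-2806\right) = 6498696$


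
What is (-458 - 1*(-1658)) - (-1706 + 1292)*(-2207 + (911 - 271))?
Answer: -647538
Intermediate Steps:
(-458 - 1*(-1658)) - (-1706 + 1292)*(-2207 + (911 - 271)) = (-458 + 1658) - (-414)*(-2207 + 640) = 1200 - (-414)*(-1567) = 1200 - 1*648738 = 1200 - 648738 = -647538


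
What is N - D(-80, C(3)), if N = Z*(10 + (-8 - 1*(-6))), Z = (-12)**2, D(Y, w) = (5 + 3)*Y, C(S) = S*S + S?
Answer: 1792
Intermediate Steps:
C(S) = S + S**2 (C(S) = S**2 + S = S + S**2)
D(Y, w) = 8*Y
Z = 144
N = 1152 (N = 144*(10 + (-8 - 1*(-6))) = 144*(10 + (-8 + 6)) = 144*(10 - 2) = 144*8 = 1152)
N - D(-80, C(3)) = 1152 - 8*(-80) = 1152 - 1*(-640) = 1152 + 640 = 1792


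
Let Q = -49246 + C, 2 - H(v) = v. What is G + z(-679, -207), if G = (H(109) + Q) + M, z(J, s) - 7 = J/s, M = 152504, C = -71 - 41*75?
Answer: 20703163/207 ≈ 1.0002e+5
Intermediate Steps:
C = -3146 (C = -71 - 3075 = -3146)
H(v) = 2 - v
Q = -52392 (Q = -49246 - 3146 = -52392)
z(J, s) = 7 + J/s
G = 100005 (G = ((2 - 1*109) - 52392) + 152504 = ((2 - 109) - 52392) + 152504 = (-107 - 52392) + 152504 = -52499 + 152504 = 100005)
G + z(-679, -207) = 100005 + (7 - 679/(-207)) = 100005 + (7 - 679*(-1/207)) = 100005 + (7 + 679/207) = 100005 + 2128/207 = 20703163/207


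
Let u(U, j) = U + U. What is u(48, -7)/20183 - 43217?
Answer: -872248615/20183 ≈ -43217.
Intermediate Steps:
u(U, j) = 2*U
u(48, -7)/20183 - 43217 = (2*48)/20183 - 43217 = 96*(1/20183) - 43217 = 96/20183 - 43217 = -872248615/20183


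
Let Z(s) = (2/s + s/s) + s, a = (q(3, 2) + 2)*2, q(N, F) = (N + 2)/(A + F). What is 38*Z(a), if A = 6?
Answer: 10583/42 ≈ 251.98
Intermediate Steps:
q(N, F) = (2 + N)/(6 + F) (q(N, F) = (N + 2)/(6 + F) = (2 + N)/(6 + F))
a = 21/4 (a = ((2 + 3)/(6 + 2) + 2)*2 = (5/8 + 2)*2 = (21/8)*2 = 21/4 ≈ 5.2500)
Z(s) = 1 + s + 2/s (Z(s) = (2/s + 1) + s = (1 + 2/s) + s = 1 + s + 2/s)
38*Z(a) = 38*(1 + 21/4 + 2/(21/4)) = 38*(1 + 21/4 + 2*(4/21)) = 38*(1 + 21/4 + 8/21) = 38*(557/84) = 10583/42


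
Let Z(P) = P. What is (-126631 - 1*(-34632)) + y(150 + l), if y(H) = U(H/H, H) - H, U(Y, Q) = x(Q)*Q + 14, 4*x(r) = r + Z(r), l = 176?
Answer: -39173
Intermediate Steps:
x(r) = r/2 (x(r) = (r + r)/4 = (2*r)/4 = r/2)
U(Y, Q) = 14 + Q²/2 (U(Y, Q) = (Q/2)*Q + 14 = Q²/2 + 14 = 14 + Q²/2)
y(H) = 14 + H²/2 - H (y(H) = (14 + H²/2) - H = 14 + H²/2 - H)
(-126631 - 1*(-34632)) + y(150 + l) = (-126631 - 1*(-34632)) + (14 + (150 + 176)²/2 - (150 + 176)) = (-126631 + 34632) + (14 + (½)*326² - 1*326) = -91999 + (14 + (½)*106276 - 326) = -91999 + (14 + 53138 - 326) = -91999 + 52826 = -39173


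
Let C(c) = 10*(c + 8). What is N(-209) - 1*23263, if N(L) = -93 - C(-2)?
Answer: -23416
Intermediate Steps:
C(c) = 80 + 10*c (C(c) = 10*(8 + c) = 80 + 10*c)
N(L) = -153 (N(L) = -93 - (80 + 10*(-2)) = -93 - (80 - 20) = -93 - 1*60 = -93 - 60 = -153)
N(-209) - 1*23263 = -153 - 1*23263 = -153 - 23263 = -23416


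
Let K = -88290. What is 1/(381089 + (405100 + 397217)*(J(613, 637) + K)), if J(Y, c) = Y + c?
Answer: -1/69833290591 ≈ -1.4320e-11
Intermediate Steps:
1/(381089 + (405100 + 397217)*(J(613, 637) + K)) = 1/(381089 + (405100 + 397217)*((613 + 637) - 88290)) = 1/(381089 + 802317*(1250 - 88290)) = 1/(381089 + 802317*(-87040)) = 1/(381089 - 69833671680) = 1/(-69833290591) = -1/69833290591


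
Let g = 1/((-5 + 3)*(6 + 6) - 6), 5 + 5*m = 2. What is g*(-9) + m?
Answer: -3/10 ≈ -0.30000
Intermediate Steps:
m = -3/5 (m = -1 + (1/5)*2 = -1 + 2/5 = -3/5 ≈ -0.60000)
g = -1/30 (g = 1/(-2*12 - 6) = 1/(-24 - 6) = 1/(-30) = -1/30 ≈ -0.033333)
g*(-9) + m = -1/30*(-9) - 3/5 = 3/10 - 3/5 = -3/10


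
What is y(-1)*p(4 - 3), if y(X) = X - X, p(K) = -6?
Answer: 0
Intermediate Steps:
y(X) = 0
y(-1)*p(4 - 3) = 0*(-6) = 0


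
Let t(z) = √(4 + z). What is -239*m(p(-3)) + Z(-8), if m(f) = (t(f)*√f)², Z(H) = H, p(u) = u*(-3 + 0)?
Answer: -27971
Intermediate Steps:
p(u) = -3*u (p(u) = u*(-3) = -3*u)
m(f) = f*(4 + f) (m(f) = (√(4 + f)*√f)² = (√f*√(4 + f))² = f*(4 + f))
-239*m(p(-3)) + Z(-8) = -239*(-3*(-3))*(4 - 3*(-3)) - 8 = -2151*(4 + 9) - 8 = -2151*13 - 8 = -239*117 - 8 = -27963 - 8 = -27971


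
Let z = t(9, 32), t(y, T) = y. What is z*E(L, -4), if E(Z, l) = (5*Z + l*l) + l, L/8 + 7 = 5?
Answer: -612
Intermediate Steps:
z = 9
L = -16 (L = -56 + 8*5 = -56 + 40 = -16)
E(Z, l) = l + l² + 5*Z (E(Z, l) = (5*Z + l²) + l = (l² + 5*Z) + l = l + l² + 5*Z)
z*E(L, -4) = 9*(-4 + (-4)² + 5*(-16)) = 9*(-4 + 16 - 80) = 9*(-68) = -612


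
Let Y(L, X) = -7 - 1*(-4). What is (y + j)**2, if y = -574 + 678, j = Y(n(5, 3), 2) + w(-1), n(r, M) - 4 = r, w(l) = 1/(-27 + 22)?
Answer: 254016/25 ≈ 10161.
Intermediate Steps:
w(l) = -1/5 (w(l) = 1/(-5) = -1/5)
n(r, M) = 4 + r
Y(L, X) = -3 (Y(L, X) = -7 + 4 = -3)
j = -16/5 (j = -3 - 1/5 = -16/5 ≈ -3.2000)
y = 104
(y + j)**2 = (104 - 16/5)**2 = (504/5)**2 = 254016/25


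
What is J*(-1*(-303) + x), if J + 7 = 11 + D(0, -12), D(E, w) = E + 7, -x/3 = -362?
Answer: 15279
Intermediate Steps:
x = 1086 (x = -3*(-362) = 1086)
D(E, w) = 7 + E
J = 11 (J = -7 + (11 + (7 + 0)) = -7 + (11 + 7) = -7 + 18 = 11)
J*(-1*(-303) + x) = 11*(-1*(-303) + 1086) = 11*(303 + 1086) = 11*1389 = 15279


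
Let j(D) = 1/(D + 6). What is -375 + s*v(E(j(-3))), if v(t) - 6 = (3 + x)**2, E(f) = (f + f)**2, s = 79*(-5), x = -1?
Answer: -4325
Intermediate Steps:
s = -395
j(D) = 1/(6 + D)
E(f) = 4*f**2 (E(f) = (2*f)**2 = 4*f**2)
v(t) = 10 (v(t) = 6 + (3 - 1)**2 = 6 + 2**2 = 6 + 4 = 10)
-375 + s*v(E(j(-3))) = -375 - 395*10 = -375 - 3950 = -4325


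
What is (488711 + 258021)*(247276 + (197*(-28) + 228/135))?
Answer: 8123903526032/45 ≈ 1.8053e+11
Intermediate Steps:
(488711 + 258021)*(247276 + (197*(-28) + 228/135)) = 746732*(247276 + (-5516 + 228*(1/135))) = 746732*(247276 + (-5516 + 76/45)) = 746732*(247276 - 248144/45) = 746732*(10879276/45) = 8123903526032/45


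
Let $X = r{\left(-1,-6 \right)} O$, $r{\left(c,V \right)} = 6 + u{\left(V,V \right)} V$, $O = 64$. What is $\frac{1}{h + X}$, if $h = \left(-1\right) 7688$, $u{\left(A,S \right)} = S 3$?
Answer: $- \frac{1}{392} \approx -0.002551$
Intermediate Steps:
$u{\left(A,S \right)} = 3 S$
$h = -7688$
$r{\left(c,V \right)} = 6 + 3 V^{2}$ ($r{\left(c,V \right)} = 6 + 3 V V = 6 + 3 V^{2}$)
$X = 7296$ ($X = \left(6 + 3 \left(-6\right)^{2}\right) 64 = \left(6 + 3 \cdot 36\right) 64 = \left(6 + 108\right) 64 = 114 \cdot 64 = 7296$)
$\frac{1}{h + X} = \frac{1}{-7688 + 7296} = \frac{1}{-392} = - \frac{1}{392}$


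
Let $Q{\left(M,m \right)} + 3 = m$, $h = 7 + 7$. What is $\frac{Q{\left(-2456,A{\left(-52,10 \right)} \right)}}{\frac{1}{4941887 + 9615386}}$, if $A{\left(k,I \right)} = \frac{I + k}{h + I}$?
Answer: $- \frac{276588187}{4} \approx -6.9147 \cdot 10^{7}$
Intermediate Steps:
$h = 14$
$A{\left(k,I \right)} = \frac{I + k}{14 + I}$
$Q{\left(M,m \right)} = -3 + m$
$\frac{Q{\left(-2456,A{\left(-52,10 \right)} \right)}}{\frac{1}{4941887 + 9615386}} = \frac{-3 + \frac{10 - 52}{14 + 10}}{\frac{1}{4941887 + 9615386}} = \frac{-3 + \frac{1}{24} \left(-42\right)}{\frac{1}{14557273}} = \left(-3 + \frac{1}{24} \left(-42\right)\right) \frac{1}{\frac{1}{14557273}} = \left(-3 - \frac{7}{4}\right) 14557273 = \left(- \frac{19}{4}\right) 14557273 = - \frac{276588187}{4}$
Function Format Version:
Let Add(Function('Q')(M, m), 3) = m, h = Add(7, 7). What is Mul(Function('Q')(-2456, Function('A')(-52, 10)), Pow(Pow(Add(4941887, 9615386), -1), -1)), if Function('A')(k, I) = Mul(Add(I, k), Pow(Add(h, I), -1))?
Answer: Rational(-276588187, 4) ≈ -6.9147e+7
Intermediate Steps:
h = 14
Function('A')(k, I) = Mul(Pow(Add(14, I), -1), Add(I, k)) (Function('A')(k, I) = Mul(Add(I, k), Pow(Add(14, I), -1)) = Mul(Pow(Add(14, I), -1), Add(I, k)))
Function('Q')(M, m) = Add(-3, m)
Mul(Function('Q')(-2456, Function('A')(-52, 10)), Pow(Pow(Add(4941887, 9615386), -1), -1)) = Mul(Add(-3, Mul(Pow(Add(14, 10), -1), Add(10, -52))), Pow(Pow(Add(4941887, 9615386), -1), -1)) = Mul(Add(-3, Mul(Pow(24, -1), -42)), Pow(Pow(14557273, -1), -1)) = Mul(Add(-3, Mul(Rational(1, 24), -42)), Pow(Rational(1, 14557273), -1)) = Mul(Add(-3, Rational(-7, 4)), 14557273) = Mul(Rational(-19, 4), 14557273) = Rational(-276588187, 4)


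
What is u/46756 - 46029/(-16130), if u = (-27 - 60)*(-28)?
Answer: 547856151/188543570 ≈ 2.9057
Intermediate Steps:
u = 2436 (u = -87*(-28) = 2436)
u/46756 - 46029/(-16130) = 2436/46756 - 46029/(-16130) = 2436*(1/46756) - 46029*(-1/16130) = 609/11689 + 46029/16130 = 547856151/188543570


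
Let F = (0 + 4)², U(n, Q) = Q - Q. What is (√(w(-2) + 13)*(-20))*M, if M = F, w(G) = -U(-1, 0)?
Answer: -320*√13 ≈ -1153.8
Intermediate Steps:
U(n, Q) = 0
w(G) = 0 (w(G) = -1*0 = 0)
F = 16 (F = 4² = 16)
M = 16
(√(w(-2) + 13)*(-20))*M = (√(0 + 13)*(-20))*16 = (√13*(-20))*16 = -20*√13*16 = -320*√13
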